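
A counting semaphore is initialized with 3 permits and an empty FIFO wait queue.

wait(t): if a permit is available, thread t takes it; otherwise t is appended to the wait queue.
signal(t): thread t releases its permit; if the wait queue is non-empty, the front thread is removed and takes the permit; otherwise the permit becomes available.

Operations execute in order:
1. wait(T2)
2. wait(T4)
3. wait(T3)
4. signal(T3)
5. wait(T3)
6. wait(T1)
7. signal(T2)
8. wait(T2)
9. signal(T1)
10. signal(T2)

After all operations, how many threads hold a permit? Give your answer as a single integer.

Step 1: wait(T2) -> count=2 queue=[] holders={T2}
Step 2: wait(T4) -> count=1 queue=[] holders={T2,T4}
Step 3: wait(T3) -> count=0 queue=[] holders={T2,T3,T4}
Step 4: signal(T3) -> count=1 queue=[] holders={T2,T4}
Step 5: wait(T3) -> count=0 queue=[] holders={T2,T3,T4}
Step 6: wait(T1) -> count=0 queue=[T1] holders={T2,T3,T4}
Step 7: signal(T2) -> count=0 queue=[] holders={T1,T3,T4}
Step 8: wait(T2) -> count=0 queue=[T2] holders={T1,T3,T4}
Step 9: signal(T1) -> count=0 queue=[] holders={T2,T3,T4}
Step 10: signal(T2) -> count=1 queue=[] holders={T3,T4}
Final holders: {T3,T4} -> 2 thread(s)

Answer: 2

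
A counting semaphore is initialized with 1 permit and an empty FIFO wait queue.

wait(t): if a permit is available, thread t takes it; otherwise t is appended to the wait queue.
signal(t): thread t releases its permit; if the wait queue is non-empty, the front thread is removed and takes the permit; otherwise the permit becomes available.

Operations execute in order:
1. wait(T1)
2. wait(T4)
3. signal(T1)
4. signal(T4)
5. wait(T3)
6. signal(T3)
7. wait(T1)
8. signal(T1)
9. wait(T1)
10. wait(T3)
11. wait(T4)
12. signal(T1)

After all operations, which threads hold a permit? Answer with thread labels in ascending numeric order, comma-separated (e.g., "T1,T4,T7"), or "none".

Answer: T3

Derivation:
Step 1: wait(T1) -> count=0 queue=[] holders={T1}
Step 2: wait(T4) -> count=0 queue=[T4] holders={T1}
Step 3: signal(T1) -> count=0 queue=[] holders={T4}
Step 4: signal(T4) -> count=1 queue=[] holders={none}
Step 5: wait(T3) -> count=0 queue=[] holders={T3}
Step 6: signal(T3) -> count=1 queue=[] holders={none}
Step 7: wait(T1) -> count=0 queue=[] holders={T1}
Step 8: signal(T1) -> count=1 queue=[] holders={none}
Step 9: wait(T1) -> count=0 queue=[] holders={T1}
Step 10: wait(T3) -> count=0 queue=[T3] holders={T1}
Step 11: wait(T4) -> count=0 queue=[T3,T4] holders={T1}
Step 12: signal(T1) -> count=0 queue=[T4] holders={T3}
Final holders: T3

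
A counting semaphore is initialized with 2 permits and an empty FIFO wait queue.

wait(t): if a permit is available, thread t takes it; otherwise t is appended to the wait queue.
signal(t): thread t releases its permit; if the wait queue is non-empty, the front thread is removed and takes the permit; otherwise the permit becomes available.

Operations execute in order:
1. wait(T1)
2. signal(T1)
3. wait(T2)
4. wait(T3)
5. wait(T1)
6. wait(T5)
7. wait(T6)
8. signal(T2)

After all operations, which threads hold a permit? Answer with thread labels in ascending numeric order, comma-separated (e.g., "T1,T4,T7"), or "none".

Step 1: wait(T1) -> count=1 queue=[] holders={T1}
Step 2: signal(T1) -> count=2 queue=[] holders={none}
Step 3: wait(T2) -> count=1 queue=[] holders={T2}
Step 4: wait(T3) -> count=0 queue=[] holders={T2,T3}
Step 5: wait(T1) -> count=0 queue=[T1] holders={T2,T3}
Step 6: wait(T5) -> count=0 queue=[T1,T5] holders={T2,T3}
Step 7: wait(T6) -> count=0 queue=[T1,T5,T6] holders={T2,T3}
Step 8: signal(T2) -> count=0 queue=[T5,T6] holders={T1,T3}
Final holders: T1,T3

Answer: T1,T3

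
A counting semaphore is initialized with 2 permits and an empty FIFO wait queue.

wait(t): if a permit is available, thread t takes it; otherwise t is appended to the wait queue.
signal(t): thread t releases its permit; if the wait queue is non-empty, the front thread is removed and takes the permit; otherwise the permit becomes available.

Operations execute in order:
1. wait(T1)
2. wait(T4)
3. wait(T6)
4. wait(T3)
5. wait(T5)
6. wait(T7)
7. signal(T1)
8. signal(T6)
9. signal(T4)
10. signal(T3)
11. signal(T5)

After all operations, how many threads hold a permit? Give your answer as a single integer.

Step 1: wait(T1) -> count=1 queue=[] holders={T1}
Step 2: wait(T4) -> count=0 queue=[] holders={T1,T4}
Step 3: wait(T6) -> count=0 queue=[T6] holders={T1,T4}
Step 4: wait(T3) -> count=0 queue=[T6,T3] holders={T1,T4}
Step 5: wait(T5) -> count=0 queue=[T6,T3,T5] holders={T1,T4}
Step 6: wait(T7) -> count=0 queue=[T6,T3,T5,T7] holders={T1,T4}
Step 7: signal(T1) -> count=0 queue=[T3,T5,T7] holders={T4,T6}
Step 8: signal(T6) -> count=0 queue=[T5,T7] holders={T3,T4}
Step 9: signal(T4) -> count=0 queue=[T7] holders={T3,T5}
Step 10: signal(T3) -> count=0 queue=[] holders={T5,T7}
Step 11: signal(T5) -> count=1 queue=[] holders={T7}
Final holders: {T7} -> 1 thread(s)

Answer: 1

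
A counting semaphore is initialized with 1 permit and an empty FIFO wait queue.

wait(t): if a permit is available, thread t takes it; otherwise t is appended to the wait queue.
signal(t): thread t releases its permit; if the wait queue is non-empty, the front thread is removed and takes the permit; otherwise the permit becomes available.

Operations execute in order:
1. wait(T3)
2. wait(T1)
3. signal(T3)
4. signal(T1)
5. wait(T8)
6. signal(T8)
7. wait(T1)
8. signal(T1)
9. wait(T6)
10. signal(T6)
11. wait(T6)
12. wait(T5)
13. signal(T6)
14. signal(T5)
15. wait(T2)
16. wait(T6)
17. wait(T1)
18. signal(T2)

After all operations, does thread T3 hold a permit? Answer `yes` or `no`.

Step 1: wait(T3) -> count=0 queue=[] holders={T3}
Step 2: wait(T1) -> count=0 queue=[T1] holders={T3}
Step 3: signal(T3) -> count=0 queue=[] holders={T1}
Step 4: signal(T1) -> count=1 queue=[] holders={none}
Step 5: wait(T8) -> count=0 queue=[] holders={T8}
Step 6: signal(T8) -> count=1 queue=[] holders={none}
Step 7: wait(T1) -> count=0 queue=[] holders={T1}
Step 8: signal(T1) -> count=1 queue=[] holders={none}
Step 9: wait(T6) -> count=0 queue=[] holders={T6}
Step 10: signal(T6) -> count=1 queue=[] holders={none}
Step 11: wait(T6) -> count=0 queue=[] holders={T6}
Step 12: wait(T5) -> count=0 queue=[T5] holders={T6}
Step 13: signal(T6) -> count=0 queue=[] holders={T5}
Step 14: signal(T5) -> count=1 queue=[] holders={none}
Step 15: wait(T2) -> count=0 queue=[] holders={T2}
Step 16: wait(T6) -> count=0 queue=[T6] holders={T2}
Step 17: wait(T1) -> count=0 queue=[T6,T1] holders={T2}
Step 18: signal(T2) -> count=0 queue=[T1] holders={T6}
Final holders: {T6} -> T3 not in holders

Answer: no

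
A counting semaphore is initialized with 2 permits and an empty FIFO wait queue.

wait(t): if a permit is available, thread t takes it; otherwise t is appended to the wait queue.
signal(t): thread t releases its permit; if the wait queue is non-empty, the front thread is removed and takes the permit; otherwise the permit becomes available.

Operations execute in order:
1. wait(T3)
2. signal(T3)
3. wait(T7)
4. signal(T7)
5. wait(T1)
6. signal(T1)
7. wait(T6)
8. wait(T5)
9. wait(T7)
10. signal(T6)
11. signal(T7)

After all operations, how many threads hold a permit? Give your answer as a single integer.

Step 1: wait(T3) -> count=1 queue=[] holders={T3}
Step 2: signal(T3) -> count=2 queue=[] holders={none}
Step 3: wait(T7) -> count=1 queue=[] holders={T7}
Step 4: signal(T7) -> count=2 queue=[] holders={none}
Step 5: wait(T1) -> count=1 queue=[] holders={T1}
Step 6: signal(T1) -> count=2 queue=[] holders={none}
Step 7: wait(T6) -> count=1 queue=[] holders={T6}
Step 8: wait(T5) -> count=0 queue=[] holders={T5,T6}
Step 9: wait(T7) -> count=0 queue=[T7] holders={T5,T6}
Step 10: signal(T6) -> count=0 queue=[] holders={T5,T7}
Step 11: signal(T7) -> count=1 queue=[] holders={T5}
Final holders: {T5} -> 1 thread(s)

Answer: 1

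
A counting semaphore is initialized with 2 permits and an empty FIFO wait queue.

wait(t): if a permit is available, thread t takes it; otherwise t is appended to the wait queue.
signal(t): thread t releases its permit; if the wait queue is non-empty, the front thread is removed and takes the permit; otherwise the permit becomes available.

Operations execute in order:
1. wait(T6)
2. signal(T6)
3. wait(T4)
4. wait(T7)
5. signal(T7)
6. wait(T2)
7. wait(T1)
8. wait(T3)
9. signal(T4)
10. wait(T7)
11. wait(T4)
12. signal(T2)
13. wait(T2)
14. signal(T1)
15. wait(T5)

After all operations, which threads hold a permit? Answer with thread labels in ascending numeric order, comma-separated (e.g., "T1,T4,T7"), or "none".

Step 1: wait(T6) -> count=1 queue=[] holders={T6}
Step 2: signal(T6) -> count=2 queue=[] holders={none}
Step 3: wait(T4) -> count=1 queue=[] holders={T4}
Step 4: wait(T7) -> count=0 queue=[] holders={T4,T7}
Step 5: signal(T7) -> count=1 queue=[] holders={T4}
Step 6: wait(T2) -> count=0 queue=[] holders={T2,T4}
Step 7: wait(T1) -> count=0 queue=[T1] holders={T2,T4}
Step 8: wait(T3) -> count=0 queue=[T1,T3] holders={T2,T4}
Step 9: signal(T4) -> count=0 queue=[T3] holders={T1,T2}
Step 10: wait(T7) -> count=0 queue=[T3,T7] holders={T1,T2}
Step 11: wait(T4) -> count=0 queue=[T3,T7,T4] holders={T1,T2}
Step 12: signal(T2) -> count=0 queue=[T7,T4] holders={T1,T3}
Step 13: wait(T2) -> count=0 queue=[T7,T4,T2] holders={T1,T3}
Step 14: signal(T1) -> count=0 queue=[T4,T2] holders={T3,T7}
Step 15: wait(T5) -> count=0 queue=[T4,T2,T5] holders={T3,T7}
Final holders: T3,T7

Answer: T3,T7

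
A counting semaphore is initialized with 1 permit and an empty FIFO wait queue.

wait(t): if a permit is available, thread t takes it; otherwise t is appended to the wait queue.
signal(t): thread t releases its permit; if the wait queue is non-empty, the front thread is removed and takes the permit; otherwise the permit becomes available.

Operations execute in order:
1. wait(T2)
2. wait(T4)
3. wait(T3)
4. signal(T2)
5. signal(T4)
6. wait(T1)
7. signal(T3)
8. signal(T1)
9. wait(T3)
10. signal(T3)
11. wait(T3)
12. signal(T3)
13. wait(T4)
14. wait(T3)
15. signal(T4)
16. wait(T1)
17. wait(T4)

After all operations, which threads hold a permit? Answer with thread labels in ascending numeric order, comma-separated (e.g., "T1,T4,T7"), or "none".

Answer: T3

Derivation:
Step 1: wait(T2) -> count=0 queue=[] holders={T2}
Step 2: wait(T4) -> count=0 queue=[T4] holders={T2}
Step 3: wait(T3) -> count=0 queue=[T4,T3] holders={T2}
Step 4: signal(T2) -> count=0 queue=[T3] holders={T4}
Step 5: signal(T4) -> count=0 queue=[] holders={T3}
Step 6: wait(T1) -> count=0 queue=[T1] holders={T3}
Step 7: signal(T3) -> count=0 queue=[] holders={T1}
Step 8: signal(T1) -> count=1 queue=[] holders={none}
Step 9: wait(T3) -> count=0 queue=[] holders={T3}
Step 10: signal(T3) -> count=1 queue=[] holders={none}
Step 11: wait(T3) -> count=0 queue=[] holders={T3}
Step 12: signal(T3) -> count=1 queue=[] holders={none}
Step 13: wait(T4) -> count=0 queue=[] holders={T4}
Step 14: wait(T3) -> count=0 queue=[T3] holders={T4}
Step 15: signal(T4) -> count=0 queue=[] holders={T3}
Step 16: wait(T1) -> count=0 queue=[T1] holders={T3}
Step 17: wait(T4) -> count=0 queue=[T1,T4] holders={T3}
Final holders: T3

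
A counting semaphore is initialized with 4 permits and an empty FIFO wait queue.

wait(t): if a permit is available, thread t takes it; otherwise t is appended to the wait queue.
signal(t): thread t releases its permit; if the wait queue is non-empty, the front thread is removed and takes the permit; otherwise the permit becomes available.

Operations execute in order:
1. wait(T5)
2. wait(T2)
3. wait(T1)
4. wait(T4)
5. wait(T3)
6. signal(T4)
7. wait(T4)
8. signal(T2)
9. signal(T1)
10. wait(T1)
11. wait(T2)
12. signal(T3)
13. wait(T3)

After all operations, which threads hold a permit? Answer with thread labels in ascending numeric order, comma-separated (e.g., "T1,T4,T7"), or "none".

Answer: T1,T2,T4,T5

Derivation:
Step 1: wait(T5) -> count=3 queue=[] holders={T5}
Step 2: wait(T2) -> count=2 queue=[] holders={T2,T5}
Step 3: wait(T1) -> count=1 queue=[] holders={T1,T2,T5}
Step 4: wait(T4) -> count=0 queue=[] holders={T1,T2,T4,T5}
Step 5: wait(T3) -> count=0 queue=[T3] holders={T1,T2,T4,T5}
Step 6: signal(T4) -> count=0 queue=[] holders={T1,T2,T3,T5}
Step 7: wait(T4) -> count=0 queue=[T4] holders={T1,T2,T3,T5}
Step 8: signal(T2) -> count=0 queue=[] holders={T1,T3,T4,T5}
Step 9: signal(T1) -> count=1 queue=[] holders={T3,T4,T5}
Step 10: wait(T1) -> count=0 queue=[] holders={T1,T3,T4,T5}
Step 11: wait(T2) -> count=0 queue=[T2] holders={T1,T3,T4,T5}
Step 12: signal(T3) -> count=0 queue=[] holders={T1,T2,T4,T5}
Step 13: wait(T3) -> count=0 queue=[T3] holders={T1,T2,T4,T5}
Final holders: T1,T2,T4,T5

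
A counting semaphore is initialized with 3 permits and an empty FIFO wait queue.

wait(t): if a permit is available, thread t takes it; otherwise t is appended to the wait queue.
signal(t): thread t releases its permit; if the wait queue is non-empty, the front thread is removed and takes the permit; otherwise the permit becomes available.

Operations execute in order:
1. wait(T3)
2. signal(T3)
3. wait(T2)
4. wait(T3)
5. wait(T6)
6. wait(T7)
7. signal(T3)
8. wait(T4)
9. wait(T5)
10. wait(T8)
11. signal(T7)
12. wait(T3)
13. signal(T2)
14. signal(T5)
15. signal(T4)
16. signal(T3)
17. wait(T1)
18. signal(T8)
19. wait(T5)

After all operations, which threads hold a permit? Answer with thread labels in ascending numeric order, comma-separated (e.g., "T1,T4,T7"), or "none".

Step 1: wait(T3) -> count=2 queue=[] holders={T3}
Step 2: signal(T3) -> count=3 queue=[] holders={none}
Step 3: wait(T2) -> count=2 queue=[] holders={T2}
Step 4: wait(T3) -> count=1 queue=[] holders={T2,T3}
Step 5: wait(T6) -> count=0 queue=[] holders={T2,T3,T6}
Step 6: wait(T7) -> count=0 queue=[T7] holders={T2,T3,T6}
Step 7: signal(T3) -> count=0 queue=[] holders={T2,T6,T7}
Step 8: wait(T4) -> count=0 queue=[T4] holders={T2,T6,T7}
Step 9: wait(T5) -> count=0 queue=[T4,T5] holders={T2,T6,T7}
Step 10: wait(T8) -> count=0 queue=[T4,T5,T8] holders={T2,T6,T7}
Step 11: signal(T7) -> count=0 queue=[T5,T8] holders={T2,T4,T6}
Step 12: wait(T3) -> count=0 queue=[T5,T8,T3] holders={T2,T4,T6}
Step 13: signal(T2) -> count=0 queue=[T8,T3] holders={T4,T5,T6}
Step 14: signal(T5) -> count=0 queue=[T3] holders={T4,T6,T8}
Step 15: signal(T4) -> count=0 queue=[] holders={T3,T6,T8}
Step 16: signal(T3) -> count=1 queue=[] holders={T6,T8}
Step 17: wait(T1) -> count=0 queue=[] holders={T1,T6,T8}
Step 18: signal(T8) -> count=1 queue=[] holders={T1,T6}
Step 19: wait(T5) -> count=0 queue=[] holders={T1,T5,T6}
Final holders: T1,T5,T6

Answer: T1,T5,T6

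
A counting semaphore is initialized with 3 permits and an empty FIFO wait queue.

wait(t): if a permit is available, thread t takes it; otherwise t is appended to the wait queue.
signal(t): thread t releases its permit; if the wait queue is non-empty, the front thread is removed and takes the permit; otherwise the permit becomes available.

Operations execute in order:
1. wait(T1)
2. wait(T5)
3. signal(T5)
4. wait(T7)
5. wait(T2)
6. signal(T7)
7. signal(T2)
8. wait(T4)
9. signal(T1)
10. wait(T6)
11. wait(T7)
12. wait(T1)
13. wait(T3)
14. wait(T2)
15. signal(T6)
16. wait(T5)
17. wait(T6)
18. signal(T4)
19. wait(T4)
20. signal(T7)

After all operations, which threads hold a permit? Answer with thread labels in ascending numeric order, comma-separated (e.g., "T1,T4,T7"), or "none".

Answer: T1,T2,T3

Derivation:
Step 1: wait(T1) -> count=2 queue=[] holders={T1}
Step 2: wait(T5) -> count=1 queue=[] holders={T1,T5}
Step 3: signal(T5) -> count=2 queue=[] holders={T1}
Step 4: wait(T7) -> count=1 queue=[] holders={T1,T7}
Step 5: wait(T2) -> count=0 queue=[] holders={T1,T2,T7}
Step 6: signal(T7) -> count=1 queue=[] holders={T1,T2}
Step 7: signal(T2) -> count=2 queue=[] holders={T1}
Step 8: wait(T4) -> count=1 queue=[] holders={T1,T4}
Step 9: signal(T1) -> count=2 queue=[] holders={T4}
Step 10: wait(T6) -> count=1 queue=[] holders={T4,T6}
Step 11: wait(T7) -> count=0 queue=[] holders={T4,T6,T7}
Step 12: wait(T1) -> count=0 queue=[T1] holders={T4,T6,T7}
Step 13: wait(T3) -> count=0 queue=[T1,T3] holders={T4,T6,T7}
Step 14: wait(T2) -> count=0 queue=[T1,T3,T2] holders={T4,T6,T7}
Step 15: signal(T6) -> count=0 queue=[T3,T2] holders={T1,T4,T7}
Step 16: wait(T5) -> count=0 queue=[T3,T2,T5] holders={T1,T4,T7}
Step 17: wait(T6) -> count=0 queue=[T3,T2,T5,T6] holders={T1,T4,T7}
Step 18: signal(T4) -> count=0 queue=[T2,T5,T6] holders={T1,T3,T7}
Step 19: wait(T4) -> count=0 queue=[T2,T5,T6,T4] holders={T1,T3,T7}
Step 20: signal(T7) -> count=0 queue=[T5,T6,T4] holders={T1,T2,T3}
Final holders: T1,T2,T3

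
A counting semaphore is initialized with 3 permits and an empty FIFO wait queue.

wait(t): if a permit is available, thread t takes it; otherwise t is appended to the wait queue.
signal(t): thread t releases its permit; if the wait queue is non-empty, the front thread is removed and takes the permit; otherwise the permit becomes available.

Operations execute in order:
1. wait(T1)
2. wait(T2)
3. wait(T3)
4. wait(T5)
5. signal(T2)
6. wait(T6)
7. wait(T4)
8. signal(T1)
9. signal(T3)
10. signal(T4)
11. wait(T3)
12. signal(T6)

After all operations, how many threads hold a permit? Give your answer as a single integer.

Answer: 2

Derivation:
Step 1: wait(T1) -> count=2 queue=[] holders={T1}
Step 2: wait(T2) -> count=1 queue=[] holders={T1,T2}
Step 3: wait(T3) -> count=0 queue=[] holders={T1,T2,T3}
Step 4: wait(T5) -> count=0 queue=[T5] holders={T1,T2,T3}
Step 5: signal(T2) -> count=0 queue=[] holders={T1,T3,T5}
Step 6: wait(T6) -> count=0 queue=[T6] holders={T1,T3,T5}
Step 7: wait(T4) -> count=0 queue=[T6,T4] holders={T1,T3,T5}
Step 8: signal(T1) -> count=0 queue=[T4] holders={T3,T5,T6}
Step 9: signal(T3) -> count=0 queue=[] holders={T4,T5,T6}
Step 10: signal(T4) -> count=1 queue=[] holders={T5,T6}
Step 11: wait(T3) -> count=0 queue=[] holders={T3,T5,T6}
Step 12: signal(T6) -> count=1 queue=[] holders={T3,T5}
Final holders: {T3,T5} -> 2 thread(s)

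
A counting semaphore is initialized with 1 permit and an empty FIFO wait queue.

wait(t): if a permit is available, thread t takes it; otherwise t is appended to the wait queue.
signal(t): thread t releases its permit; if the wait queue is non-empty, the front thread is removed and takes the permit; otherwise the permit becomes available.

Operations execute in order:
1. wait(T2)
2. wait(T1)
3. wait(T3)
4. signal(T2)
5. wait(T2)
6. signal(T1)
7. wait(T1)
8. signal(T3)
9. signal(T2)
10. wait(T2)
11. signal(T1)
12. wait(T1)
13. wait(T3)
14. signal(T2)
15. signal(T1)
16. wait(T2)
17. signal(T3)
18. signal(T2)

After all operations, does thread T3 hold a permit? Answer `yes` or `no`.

Answer: no

Derivation:
Step 1: wait(T2) -> count=0 queue=[] holders={T2}
Step 2: wait(T1) -> count=0 queue=[T1] holders={T2}
Step 3: wait(T3) -> count=0 queue=[T1,T3] holders={T2}
Step 4: signal(T2) -> count=0 queue=[T3] holders={T1}
Step 5: wait(T2) -> count=0 queue=[T3,T2] holders={T1}
Step 6: signal(T1) -> count=0 queue=[T2] holders={T3}
Step 7: wait(T1) -> count=0 queue=[T2,T1] holders={T3}
Step 8: signal(T3) -> count=0 queue=[T1] holders={T2}
Step 9: signal(T2) -> count=0 queue=[] holders={T1}
Step 10: wait(T2) -> count=0 queue=[T2] holders={T1}
Step 11: signal(T1) -> count=0 queue=[] holders={T2}
Step 12: wait(T1) -> count=0 queue=[T1] holders={T2}
Step 13: wait(T3) -> count=0 queue=[T1,T3] holders={T2}
Step 14: signal(T2) -> count=0 queue=[T3] holders={T1}
Step 15: signal(T1) -> count=0 queue=[] holders={T3}
Step 16: wait(T2) -> count=0 queue=[T2] holders={T3}
Step 17: signal(T3) -> count=0 queue=[] holders={T2}
Step 18: signal(T2) -> count=1 queue=[] holders={none}
Final holders: {none} -> T3 not in holders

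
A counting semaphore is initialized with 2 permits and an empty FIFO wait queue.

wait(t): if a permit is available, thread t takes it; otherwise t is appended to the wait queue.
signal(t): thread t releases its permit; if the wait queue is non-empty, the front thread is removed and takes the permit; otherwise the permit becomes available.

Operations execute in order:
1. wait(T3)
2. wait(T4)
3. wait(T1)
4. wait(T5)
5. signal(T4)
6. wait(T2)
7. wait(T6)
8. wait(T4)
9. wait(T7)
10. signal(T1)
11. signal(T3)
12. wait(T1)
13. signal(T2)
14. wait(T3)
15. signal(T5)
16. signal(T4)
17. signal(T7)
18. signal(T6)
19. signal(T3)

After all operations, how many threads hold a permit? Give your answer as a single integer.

Answer: 1

Derivation:
Step 1: wait(T3) -> count=1 queue=[] holders={T3}
Step 2: wait(T4) -> count=0 queue=[] holders={T3,T4}
Step 3: wait(T1) -> count=0 queue=[T1] holders={T3,T4}
Step 4: wait(T5) -> count=0 queue=[T1,T5] holders={T3,T4}
Step 5: signal(T4) -> count=0 queue=[T5] holders={T1,T3}
Step 6: wait(T2) -> count=0 queue=[T5,T2] holders={T1,T3}
Step 7: wait(T6) -> count=0 queue=[T5,T2,T6] holders={T1,T3}
Step 8: wait(T4) -> count=0 queue=[T5,T2,T6,T4] holders={T1,T3}
Step 9: wait(T7) -> count=0 queue=[T5,T2,T6,T4,T7] holders={T1,T3}
Step 10: signal(T1) -> count=0 queue=[T2,T6,T4,T7] holders={T3,T5}
Step 11: signal(T3) -> count=0 queue=[T6,T4,T7] holders={T2,T5}
Step 12: wait(T1) -> count=0 queue=[T6,T4,T7,T1] holders={T2,T5}
Step 13: signal(T2) -> count=0 queue=[T4,T7,T1] holders={T5,T6}
Step 14: wait(T3) -> count=0 queue=[T4,T7,T1,T3] holders={T5,T6}
Step 15: signal(T5) -> count=0 queue=[T7,T1,T3] holders={T4,T6}
Step 16: signal(T4) -> count=0 queue=[T1,T3] holders={T6,T7}
Step 17: signal(T7) -> count=0 queue=[T3] holders={T1,T6}
Step 18: signal(T6) -> count=0 queue=[] holders={T1,T3}
Step 19: signal(T3) -> count=1 queue=[] holders={T1}
Final holders: {T1} -> 1 thread(s)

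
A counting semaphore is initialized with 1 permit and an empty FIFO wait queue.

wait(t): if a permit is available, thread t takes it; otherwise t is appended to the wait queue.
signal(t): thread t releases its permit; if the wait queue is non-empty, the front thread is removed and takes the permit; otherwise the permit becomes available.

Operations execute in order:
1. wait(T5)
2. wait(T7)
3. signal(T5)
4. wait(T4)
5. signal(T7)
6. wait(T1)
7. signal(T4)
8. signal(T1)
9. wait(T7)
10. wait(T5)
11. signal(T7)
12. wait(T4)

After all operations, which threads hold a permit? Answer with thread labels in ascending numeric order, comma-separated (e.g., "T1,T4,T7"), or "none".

Answer: T5

Derivation:
Step 1: wait(T5) -> count=0 queue=[] holders={T5}
Step 2: wait(T7) -> count=0 queue=[T7] holders={T5}
Step 3: signal(T5) -> count=0 queue=[] holders={T7}
Step 4: wait(T4) -> count=0 queue=[T4] holders={T7}
Step 5: signal(T7) -> count=0 queue=[] holders={T4}
Step 6: wait(T1) -> count=0 queue=[T1] holders={T4}
Step 7: signal(T4) -> count=0 queue=[] holders={T1}
Step 8: signal(T1) -> count=1 queue=[] holders={none}
Step 9: wait(T7) -> count=0 queue=[] holders={T7}
Step 10: wait(T5) -> count=0 queue=[T5] holders={T7}
Step 11: signal(T7) -> count=0 queue=[] holders={T5}
Step 12: wait(T4) -> count=0 queue=[T4] holders={T5}
Final holders: T5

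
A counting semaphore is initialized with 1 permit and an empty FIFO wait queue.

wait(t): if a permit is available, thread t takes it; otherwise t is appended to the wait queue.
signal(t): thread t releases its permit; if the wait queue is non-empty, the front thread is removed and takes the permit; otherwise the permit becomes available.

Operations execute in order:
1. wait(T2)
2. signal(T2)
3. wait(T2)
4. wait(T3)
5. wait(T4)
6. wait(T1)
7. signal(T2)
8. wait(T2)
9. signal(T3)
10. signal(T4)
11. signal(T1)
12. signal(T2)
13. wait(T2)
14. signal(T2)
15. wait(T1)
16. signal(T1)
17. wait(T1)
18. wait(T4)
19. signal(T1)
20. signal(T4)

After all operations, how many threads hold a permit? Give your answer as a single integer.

Step 1: wait(T2) -> count=0 queue=[] holders={T2}
Step 2: signal(T2) -> count=1 queue=[] holders={none}
Step 3: wait(T2) -> count=0 queue=[] holders={T2}
Step 4: wait(T3) -> count=0 queue=[T3] holders={T2}
Step 5: wait(T4) -> count=0 queue=[T3,T4] holders={T2}
Step 6: wait(T1) -> count=0 queue=[T3,T4,T1] holders={T2}
Step 7: signal(T2) -> count=0 queue=[T4,T1] holders={T3}
Step 8: wait(T2) -> count=0 queue=[T4,T1,T2] holders={T3}
Step 9: signal(T3) -> count=0 queue=[T1,T2] holders={T4}
Step 10: signal(T4) -> count=0 queue=[T2] holders={T1}
Step 11: signal(T1) -> count=0 queue=[] holders={T2}
Step 12: signal(T2) -> count=1 queue=[] holders={none}
Step 13: wait(T2) -> count=0 queue=[] holders={T2}
Step 14: signal(T2) -> count=1 queue=[] holders={none}
Step 15: wait(T1) -> count=0 queue=[] holders={T1}
Step 16: signal(T1) -> count=1 queue=[] holders={none}
Step 17: wait(T1) -> count=0 queue=[] holders={T1}
Step 18: wait(T4) -> count=0 queue=[T4] holders={T1}
Step 19: signal(T1) -> count=0 queue=[] holders={T4}
Step 20: signal(T4) -> count=1 queue=[] holders={none}
Final holders: {none} -> 0 thread(s)

Answer: 0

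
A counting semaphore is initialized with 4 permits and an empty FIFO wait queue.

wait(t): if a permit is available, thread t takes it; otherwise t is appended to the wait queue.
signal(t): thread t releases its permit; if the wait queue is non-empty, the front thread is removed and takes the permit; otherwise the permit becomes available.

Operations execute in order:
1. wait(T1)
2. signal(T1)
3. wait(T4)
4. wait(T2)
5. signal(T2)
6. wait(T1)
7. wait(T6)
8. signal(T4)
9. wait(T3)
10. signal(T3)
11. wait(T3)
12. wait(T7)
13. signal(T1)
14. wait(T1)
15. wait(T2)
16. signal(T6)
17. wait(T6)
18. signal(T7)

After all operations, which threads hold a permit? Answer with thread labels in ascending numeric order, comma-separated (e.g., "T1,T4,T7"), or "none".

Answer: T1,T2,T3,T6

Derivation:
Step 1: wait(T1) -> count=3 queue=[] holders={T1}
Step 2: signal(T1) -> count=4 queue=[] holders={none}
Step 3: wait(T4) -> count=3 queue=[] holders={T4}
Step 4: wait(T2) -> count=2 queue=[] holders={T2,T4}
Step 5: signal(T2) -> count=3 queue=[] holders={T4}
Step 6: wait(T1) -> count=2 queue=[] holders={T1,T4}
Step 7: wait(T6) -> count=1 queue=[] holders={T1,T4,T6}
Step 8: signal(T4) -> count=2 queue=[] holders={T1,T6}
Step 9: wait(T3) -> count=1 queue=[] holders={T1,T3,T6}
Step 10: signal(T3) -> count=2 queue=[] holders={T1,T6}
Step 11: wait(T3) -> count=1 queue=[] holders={T1,T3,T6}
Step 12: wait(T7) -> count=0 queue=[] holders={T1,T3,T6,T7}
Step 13: signal(T1) -> count=1 queue=[] holders={T3,T6,T7}
Step 14: wait(T1) -> count=0 queue=[] holders={T1,T3,T6,T7}
Step 15: wait(T2) -> count=0 queue=[T2] holders={T1,T3,T6,T7}
Step 16: signal(T6) -> count=0 queue=[] holders={T1,T2,T3,T7}
Step 17: wait(T6) -> count=0 queue=[T6] holders={T1,T2,T3,T7}
Step 18: signal(T7) -> count=0 queue=[] holders={T1,T2,T3,T6}
Final holders: T1,T2,T3,T6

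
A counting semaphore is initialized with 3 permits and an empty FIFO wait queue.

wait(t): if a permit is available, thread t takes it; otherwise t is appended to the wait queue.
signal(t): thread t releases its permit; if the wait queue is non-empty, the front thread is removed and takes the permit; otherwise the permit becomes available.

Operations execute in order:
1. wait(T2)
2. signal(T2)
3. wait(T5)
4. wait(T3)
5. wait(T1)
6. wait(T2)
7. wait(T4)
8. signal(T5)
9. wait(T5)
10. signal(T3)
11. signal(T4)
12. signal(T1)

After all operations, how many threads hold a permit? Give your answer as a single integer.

Step 1: wait(T2) -> count=2 queue=[] holders={T2}
Step 2: signal(T2) -> count=3 queue=[] holders={none}
Step 3: wait(T5) -> count=2 queue=[] holders={T5}
Step 4: wait(T3) -> count=1 queue=[] holders={T3,T5}
Step 5: wait(T1) -> count=0 queue=[] holders={T1,T3,T5}
Step 6: wait(T2) -> count=0 queue=[T2] holders={T1,T3,T5}
Step 7: wait(T4) -> count=0 queue=[T2,T4] holders={T1,T3,T5}
Step 8: signal(T5) -> count=0 queue=[T4] holders={T1,T2,T3}
Step 9: wait(T5) -> count=0 queue=[T4,T5] holders={T1,T2,T3}
Step 10: signal(T3) -> count=0 queue=[T5] holders={T1,T2,T4}
Step 11: signal(T4) -> count=0 queue=[] holders={T1,T2,T5}
Step 12: signal(T1) -> count=1 queue=[] holders={T2,T5}
Final holders: {T2,T5} -> 2 thread(s)

Answer: 2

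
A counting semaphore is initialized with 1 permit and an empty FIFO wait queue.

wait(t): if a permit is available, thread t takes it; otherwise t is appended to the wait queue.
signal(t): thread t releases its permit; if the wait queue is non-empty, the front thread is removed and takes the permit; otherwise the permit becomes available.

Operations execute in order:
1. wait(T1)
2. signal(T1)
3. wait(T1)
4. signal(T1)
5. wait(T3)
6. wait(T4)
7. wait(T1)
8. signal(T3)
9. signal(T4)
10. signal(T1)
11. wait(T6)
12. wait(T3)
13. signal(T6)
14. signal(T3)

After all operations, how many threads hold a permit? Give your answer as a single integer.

Answer: 0

Derivation:
Step 1: wait(T1) -> count=0 queue=[] holders={T1}
Step 2: signal(T1) -> count=1 queue=[] holders={none}
Step 3: wait(T1) -> count=0 queue=[] holders={T1}
Step 4: signal(T1) -> count=1 queue=[] holders={none}
Step 5: wait(T3) -> count=0 queue=[] holders={T3}
Step 6: wait(T4) -> count=0 queue=[T4] holders={T3}
Step 7: wait(T1) -> count=0 queue=[T4,T1] holders={T3}
Step 8: signal(T3) -> count=0 queue=[T1] holders={T4}
Step 9: signal(T4) -> count=0 queue=[] holders={T1}
Step 10: signal(T1) -> count=1 queue=[] holders={none}
Step 11: wait(T6) -> count=0 queue=[] holders={T6}
Step 12: wait(T3) -> count=0 queue=[T3] holders={T6}
Step 13: signal(T6) -> count=0 queue=[] holders={T3}
Step 14: signal(T3) -> count=1 queue=[] holders={none}
Final holders: {none} -> 0 thread(s)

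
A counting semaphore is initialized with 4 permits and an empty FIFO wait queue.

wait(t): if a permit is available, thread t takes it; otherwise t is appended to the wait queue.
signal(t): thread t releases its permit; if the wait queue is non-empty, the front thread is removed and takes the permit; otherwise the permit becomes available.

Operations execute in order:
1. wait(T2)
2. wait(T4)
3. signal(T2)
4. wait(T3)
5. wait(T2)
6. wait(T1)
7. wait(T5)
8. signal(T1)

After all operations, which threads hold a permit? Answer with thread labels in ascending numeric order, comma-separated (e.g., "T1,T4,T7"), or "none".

Answer: T2,T3,T4,T5

Derivation:
Step 1: wait(T2) -> count=3 queue=[] holders={T2}
Step 2: wait(T4) -> count=2 queue=[] holders={T2,T4}
Step 3: signal(T2) -> count=3 queue=[] holders={T4}
Step 4: wait(T3) -> count=2 queue=[] holders={T3,T4}
Step 5: wait(T2) -> count=1 queue=[] holders={T2,T3,T4}
Step 6: wait(T1) -> count=0 queue=[] holders={T1,T2,T3,T4}
Step 7: wait(T5) -> count=0 queue=[T5] holders={T1,T2,T3,T4}
Step 8: signal(T1) -> count=0 queue=[] holders={T2,T3,T4,T5}
Final holders: T2,T3,T4,T5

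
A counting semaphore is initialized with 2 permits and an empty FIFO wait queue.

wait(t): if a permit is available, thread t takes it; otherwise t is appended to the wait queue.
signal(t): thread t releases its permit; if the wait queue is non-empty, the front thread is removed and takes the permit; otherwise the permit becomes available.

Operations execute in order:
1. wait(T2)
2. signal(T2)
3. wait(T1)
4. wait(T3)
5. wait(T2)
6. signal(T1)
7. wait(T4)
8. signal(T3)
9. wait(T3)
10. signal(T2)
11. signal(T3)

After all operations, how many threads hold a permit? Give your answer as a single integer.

Step 1: wait(T2) -> count=1 queue=[] holders={T2}
Step 2: signal(T2) -> count=2 queue=[] holders={none}
Step 3: wait(T1) -> count=1 queue=[] holders={T1}
Step 4: wait(T3) -> count=0 queue=[] holders={T1,T3}
Step 5: wait(T2) -> count=0 queue=[T2] holders={T1,T3}
Step 6: signal(T1) -> count=0 queue=[] holders={T2,T3}
Step 7: wait(T4) -> count=0 queue=[T4] holders={T2,T3}
Step 8: signal(T3) -> count=0 queue=[] holders={T2,T4}
Step 9: wait(T3) -> count=0 queue=[T3] holders={T2,T4}
Step 10: signal(T2) -> count=0 queue=[] holders={T3,T4}
Step 11: signal(T3) -> count=1 queue=[] holders={T4}
Final holders: {T4} -> 1 thread(s)

Answer: 1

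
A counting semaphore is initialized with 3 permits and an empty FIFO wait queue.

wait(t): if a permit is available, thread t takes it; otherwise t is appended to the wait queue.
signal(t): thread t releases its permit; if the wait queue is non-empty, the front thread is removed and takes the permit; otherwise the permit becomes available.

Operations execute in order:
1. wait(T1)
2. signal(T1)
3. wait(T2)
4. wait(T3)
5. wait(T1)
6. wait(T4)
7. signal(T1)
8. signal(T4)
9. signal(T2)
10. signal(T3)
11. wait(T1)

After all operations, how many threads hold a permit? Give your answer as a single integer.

Step 1: wait(T1) -> count=2 queue=[] holders={T1}
Step 2: signal(T1) -> count=3 queue=[] holders={none}
Step 3: wait(T2) -> count=2 queue=[] holders={T2}
Step 4: wait(T3) -> count=1 queue=[] holders={T2,T3}
Step 5: wait(T1) -> count=0 queue=[] holders={T1,T2,T3}
Step 6: wait(T4) -> count=0 queue=[T4] holders={T1,T2,T3}
Step 7: signal(T1) -> count=0 queue=[] holders={T2,T3,T4}
Step 8: signal(T4) -> count=1 queue=[] holders={T2,T3}
Step 9: signal(T2) -> count=2 queue=[] holders={T3}
Step 10: signal(T3) -> count=3 queue=[] holders={none}
Step 11: wait(T1) -> count=2 queue=[] holders={T1}
Final holders: {T1} -> 1 thread(s)

Answer: 1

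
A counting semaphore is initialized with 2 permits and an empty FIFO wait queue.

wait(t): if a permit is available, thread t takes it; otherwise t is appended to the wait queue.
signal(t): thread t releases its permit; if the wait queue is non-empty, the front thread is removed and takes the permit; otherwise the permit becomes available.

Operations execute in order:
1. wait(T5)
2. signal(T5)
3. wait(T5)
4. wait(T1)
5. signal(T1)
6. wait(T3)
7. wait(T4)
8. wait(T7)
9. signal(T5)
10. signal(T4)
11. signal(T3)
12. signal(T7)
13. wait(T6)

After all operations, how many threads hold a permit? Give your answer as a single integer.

Step 1: wait(T5) -> count=1 queue=[] holders={T5}
Step 2: signal(T5) -> count=2 queue=[] holders={none}
Step 3: wait(T5) -> count=1 queue=[] holders={T5}
Step 4: wait(T1) -> count=0 queue=[] holders={T1,T5}
Step 5: signal(T1) -> count=1 queue=[] holders={T5}
Step 6: wait(T3) -> count=0 queue=[] holders={T3,T5}
Step 7: wait(T4) -> count=0 queue=[T4] holders={T3,T5}
Step 8: wait(T7) -> count=0 queue=[T4,T7] holders={T3,T5}
Step 9: signal(T5) -> count=0 queue=[T7] holders={T3,T4}
Step 10: signal(T4) -> count=0 queue=[] holders={T3,T7}
Step 11: signal(T3) -> count=1 queue=[] holders={T7}
Step 12: signal(T7) -> count=2 queue=[] holders={none}
Step 13: wait(T6) -> count=1 queue=[] holders={T6}
Final holders: {T6} -> 1 thread(s)

Answer: 1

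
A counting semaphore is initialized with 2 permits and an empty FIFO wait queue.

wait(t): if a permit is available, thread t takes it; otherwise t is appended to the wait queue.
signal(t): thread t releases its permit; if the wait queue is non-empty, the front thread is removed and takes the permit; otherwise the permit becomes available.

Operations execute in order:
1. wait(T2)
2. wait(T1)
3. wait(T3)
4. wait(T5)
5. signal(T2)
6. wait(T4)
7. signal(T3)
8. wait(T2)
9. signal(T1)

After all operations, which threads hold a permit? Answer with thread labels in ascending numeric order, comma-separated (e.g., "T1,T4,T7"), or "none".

Step 1: wait(T2) -> count=1 queue=[] holders={T2}
Step 2: wait(T1) -> count=0 queue=[] holders={T1,T2}
Step 3: wait(T3) -> count=0 queue=[T3] holders={T1,T2}
Step 4: wait(T5) -> count=0 queue=[T3,T5] holders={T1,T2}
Step 5: signal(T2) -> count=0 queue=[T5] holders={T1,T3}
Step 6: wait(T4) -> count=0 queue=[T5,T4] holders={T1,T3}
Step 7: signal(T3) -> count=0 queue=[T4] holders={T1,T5}
Step 8: wait(T2) -> count=0 queue=[T4,T2] holders={T1,T5}
Step 9: signal(T1) -> count=0 queue=[T2] holders={T4,T5}
Final holders: T4,T5

Answer: T4,T5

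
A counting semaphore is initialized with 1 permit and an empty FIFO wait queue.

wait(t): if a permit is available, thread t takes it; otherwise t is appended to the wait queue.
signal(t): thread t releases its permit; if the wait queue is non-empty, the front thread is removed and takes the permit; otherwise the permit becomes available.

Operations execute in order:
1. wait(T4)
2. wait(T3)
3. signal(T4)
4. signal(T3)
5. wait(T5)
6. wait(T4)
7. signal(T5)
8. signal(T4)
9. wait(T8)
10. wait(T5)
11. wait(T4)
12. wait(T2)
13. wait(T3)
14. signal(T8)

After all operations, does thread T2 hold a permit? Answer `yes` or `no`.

Step 1: wait(T4) -> count=0 queue=[] holders={T4}
Step 2: wait(T3) -> count=0 queue=[T3] holders={T4}
Step 3: signal(T4) -> count=0 queue=[] holders={T3}
Step 4: signal(T3) -> count=1 queue=[] holders={none}
Step 5: wait(T5) -> count=0 queue=[] holders={T5}
Step 6: wait(T4) -> count=0 queue=[T4] holders={T5}
Step 7: signal(T5) -> count=0 queue=[] holders={T4}
Step 8: signal(T4) -> count=1 queue=[] holders={none}
Step 9: wait(T8) -> count=0 queue=[] holders={T8}
Step 10: wait(T5) -> count=0 queue=[T5] holders={T8}
Step 11: wait(T4) -> count=0 queue=[T5,T4] holders={T8}
Step 12: wait(T2) -> count=0 queue=[T5,T4,T2] holders={T8}
Step 13: wait(T3) -> count=0 queue=[T5,T4,T2,T3] holders={T8}
Step 14: signal(T8) -> count=0 queue=[T4,T2,T3] holders={T5}
Final holders: {T5} -> T2 not in holders

Answer: no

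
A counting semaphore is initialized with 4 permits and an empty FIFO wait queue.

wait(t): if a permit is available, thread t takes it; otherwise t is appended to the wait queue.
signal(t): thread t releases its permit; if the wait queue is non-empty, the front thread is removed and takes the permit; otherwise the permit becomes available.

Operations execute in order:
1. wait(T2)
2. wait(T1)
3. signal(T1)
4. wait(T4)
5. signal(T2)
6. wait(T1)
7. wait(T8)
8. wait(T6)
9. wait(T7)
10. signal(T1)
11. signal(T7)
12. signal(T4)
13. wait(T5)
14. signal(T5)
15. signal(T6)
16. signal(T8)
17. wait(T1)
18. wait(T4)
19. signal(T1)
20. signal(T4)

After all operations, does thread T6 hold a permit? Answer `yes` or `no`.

Answer: no

Derivation:
Step 1: wait(T2) -> count=3 queue=[] holders={T2}
Step 2: wait(T1) -> count=2 queue=[] holders={T1,T2}
Step 3: signal(T1) -> count=3 queue=[] holders={T2}
Step 4: wait(T4) -> count=2 queue=[] holders={T2,T4}
Step 5: signal(T2) -> count=3 queue=[] holders={T4}
Step 6: wait(T1) -> count=2 queue=[] holders={T1,T4}
Step 7: wait(T8) -> count=1 queue=[] holders={T1,T4,T8}
Step 8: wait(T6) -> count=0 queue=[] holders={T1,T4,T6,T8}
Step 9: wait(T7) -> count=0 queue=[T7] holders={T1,T4,T6,T8}
Step 10: signal(T1) -> count=0 queue=[] holders={T4,T6,T7,T8}
Step 11: signal(T7) -> count=1 queue=[] holders={T4,T6,T8}
Step 12: signal(T4) -> count=2 queue=[] holders={T6,T8}
Step 13: wait(T5) -> count=1 queue=[] holders={T5,T6,T8}
Step 14: signal(T5) -> count=2 queue=[] holders={T6,T8}
Step 15: signal(T6) -> count=3 queue=[] holders={T8}
Step 16: signal(T8) -> count=4 queue=[] holders={none}
Step 17: wait(T1) -> count=3 queue=[] holders={T1}
Step 18: wait(T4) -> count=2 queue=[] holders={T1,T4}
Step 19: signal(T1) -> count=3 queue=[] holders={T4}
Step 20: signal(T4) -> count=4 queue=[] holders={none}
Final holders: {none} -> T6 not in holders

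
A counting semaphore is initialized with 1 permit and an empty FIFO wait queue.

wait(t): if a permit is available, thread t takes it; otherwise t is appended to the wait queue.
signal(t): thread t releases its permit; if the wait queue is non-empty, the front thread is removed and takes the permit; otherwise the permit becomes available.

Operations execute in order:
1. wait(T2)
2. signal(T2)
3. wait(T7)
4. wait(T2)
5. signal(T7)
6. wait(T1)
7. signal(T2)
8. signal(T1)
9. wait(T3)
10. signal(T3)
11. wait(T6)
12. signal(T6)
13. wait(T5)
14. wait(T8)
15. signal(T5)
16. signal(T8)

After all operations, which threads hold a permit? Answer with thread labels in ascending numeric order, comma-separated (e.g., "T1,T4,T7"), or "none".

Step 1: wait(T2) -> count=0 queue=[] holders={T2}
Step 2: signal(T2) -> count=1 queue=[] holders={none}
Step 3: wait(T7) -> count=0 queue=[] holders={T7}
Step 4: wait(T2) -> count=0 queue=[T2] holders={T7}
Step 5: signal(T7) -> count=0 queue=[] holders={T2}
Step 6: wait(T1) -> count=0 queue=[T1] holders={T2}
Step 7: signal(T2) -> count=0 queue=[] holders={T1}
Step 8: signal(T1) -> count=1 queue=[] holders={none}
Step 9: wait(T3) -> count=0 queue=[] holders={T3}
Step 10: signal(T3) -> count=1 queue=[] holders={none}
Step 11: wait(T6) -> count=0 queue=[] holders={T6}
Step 12: signal(T6) -> count=1 queue=[] holders={none}
Step 13: wait(T5) -> count=0 queue=[] holders={T5}
Step 14: wait(T8) -> count=0 queue=[T8] holders={T5}
Step 15: signal(T5) -> count=0 queue=[] holders={T8}
Step 16: signal(T8) -> count=1 queue=[] holders={none}
Final holders: none

Answer: none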